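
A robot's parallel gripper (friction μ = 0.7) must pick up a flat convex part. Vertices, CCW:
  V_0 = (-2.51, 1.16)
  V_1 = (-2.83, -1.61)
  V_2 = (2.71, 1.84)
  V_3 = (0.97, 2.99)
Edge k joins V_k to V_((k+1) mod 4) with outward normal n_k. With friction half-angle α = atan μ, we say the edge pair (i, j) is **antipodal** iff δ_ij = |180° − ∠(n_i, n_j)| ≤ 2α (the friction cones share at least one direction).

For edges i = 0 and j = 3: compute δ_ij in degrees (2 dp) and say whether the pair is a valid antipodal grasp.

α = atan 0.7 = 34.99°;  2α = 69.98°
edge 0: e_0 = (-0.32, -2.77);  n_0 = (-0.9934, +0.1148)
edge 3: e_3 = (-3.48, -1.83);  n_3 = (-0.4654, +0.8851)
∠(n_0, n_3) = 55.67°
δ = |180° − 55.67°| = 124.33°
124.33° > 2α = 69.98°  →  invalid

δ = 124.33°, invalid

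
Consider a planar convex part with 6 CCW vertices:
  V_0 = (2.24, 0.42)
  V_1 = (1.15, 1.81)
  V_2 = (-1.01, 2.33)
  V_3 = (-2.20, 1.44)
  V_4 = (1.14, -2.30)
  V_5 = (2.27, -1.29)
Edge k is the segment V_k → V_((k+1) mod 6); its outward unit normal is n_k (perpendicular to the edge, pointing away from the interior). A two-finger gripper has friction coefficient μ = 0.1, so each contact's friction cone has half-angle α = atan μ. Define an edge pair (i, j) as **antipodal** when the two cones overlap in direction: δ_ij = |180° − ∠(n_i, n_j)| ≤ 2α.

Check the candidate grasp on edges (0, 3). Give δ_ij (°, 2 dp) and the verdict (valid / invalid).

α = atan 0.1 = 5.71°;  2α = 11.42°
edge 0: e_0 = (-1.09, +1.39);  n_0 = (+0.7869, +0.6171)
edge 3: e_3 = (+3.34, -3.74);  n_3 = (-0.7459, -0.6661)
∠(n_0, n_3) = 176.34°
δ = |180° − 176.34°| = 3.66°
3.66° ≤ 2α = 11.42°  →  valid

δ = 3.66°, valid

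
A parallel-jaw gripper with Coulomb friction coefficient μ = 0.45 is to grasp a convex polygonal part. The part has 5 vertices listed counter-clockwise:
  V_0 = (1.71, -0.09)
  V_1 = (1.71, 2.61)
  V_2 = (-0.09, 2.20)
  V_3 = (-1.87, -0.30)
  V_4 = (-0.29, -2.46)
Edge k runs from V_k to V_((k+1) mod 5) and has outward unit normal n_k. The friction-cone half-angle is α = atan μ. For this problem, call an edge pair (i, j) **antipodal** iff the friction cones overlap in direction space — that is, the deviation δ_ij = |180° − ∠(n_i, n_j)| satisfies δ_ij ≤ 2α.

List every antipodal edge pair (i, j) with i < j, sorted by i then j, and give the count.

count = 4; pairs: (0,2), (0,3), (1,4), (2,4)

α = atan 0.45 = 24.23°;  2α = 48.46°
n_0 = (+1.0000, -0.0000)
n_1 = (-0.2221, +0.9750)
n_2 = (-0.8146, +0.5800)
n_3 = (-0.8071, -0.5904)
n_4 = (+0.7642, -0.6449)
  (0,1): δ = 77.17°  ·
  (0,2): δ = 35.45°  ✓
  (0,3): δ = 36.18°  ✓
  (0,4): δ = 139.84°  ·
  (1,2): δ = 138.28°  ·
  (1,3): δ = 66.65°  ·
  (1,4): δ = 37.01°  ✓
  (2,3): δ = 108.36°  ·
  (2,4): δ = 4.71°  ✓
  (3,4): δ = 76.35°  ·
antipodal pairs: 4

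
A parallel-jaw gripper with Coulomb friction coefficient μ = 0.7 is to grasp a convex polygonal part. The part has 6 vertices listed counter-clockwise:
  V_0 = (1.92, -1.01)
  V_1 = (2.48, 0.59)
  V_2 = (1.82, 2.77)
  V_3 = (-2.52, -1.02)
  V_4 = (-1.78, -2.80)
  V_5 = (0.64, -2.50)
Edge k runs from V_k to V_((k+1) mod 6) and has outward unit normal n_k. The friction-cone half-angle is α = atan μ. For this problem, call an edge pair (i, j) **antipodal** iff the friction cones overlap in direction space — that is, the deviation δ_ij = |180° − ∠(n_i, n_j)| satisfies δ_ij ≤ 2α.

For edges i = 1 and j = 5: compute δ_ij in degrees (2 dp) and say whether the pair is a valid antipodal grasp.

α = atan 0.7 = 34.99°;  2α = 69.98°
edge 1: e_1 = (-0.66, +2.18);  n_1 = (+0.9571, +0.2898)
edge 5: e_5 = (+1.28, +1.49);  n_5 = (+0.7585, -0.6516)
∠(n_1, n_5) = 57.51°
δ = |180° − 57.51°| = 122.49°
122.49° > 2α = 69.98°  →  invalid

δ = 122.49°, invalid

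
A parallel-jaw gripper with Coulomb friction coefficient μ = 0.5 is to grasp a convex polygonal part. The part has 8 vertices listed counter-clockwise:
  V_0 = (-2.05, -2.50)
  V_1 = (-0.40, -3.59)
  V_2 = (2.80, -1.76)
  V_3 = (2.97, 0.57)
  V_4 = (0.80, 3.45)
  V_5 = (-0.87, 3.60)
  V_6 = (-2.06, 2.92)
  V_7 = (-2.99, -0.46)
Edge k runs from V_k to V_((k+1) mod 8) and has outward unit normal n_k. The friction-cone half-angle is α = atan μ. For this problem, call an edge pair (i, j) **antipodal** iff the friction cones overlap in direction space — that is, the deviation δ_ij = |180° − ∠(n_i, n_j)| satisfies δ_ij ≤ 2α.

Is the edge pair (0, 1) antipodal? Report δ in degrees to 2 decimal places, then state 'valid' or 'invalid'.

δ = 116.79°, invalid

α = atan 0.5 = 26.57°;  2α = 53.13°
edge 0: e_0 = (+1.65, -1.09);  n_0 = (-0.5512, -0.8344)
edge 1: e_1 = (+3.20, +1.83);  n_1 = (+0.4964, -0.8681)
∠(n_0, n_1) = 63.21°
δ = |180° − 63.21°| = 116.79°
116.79° > 2α = 53.13°  →  invalid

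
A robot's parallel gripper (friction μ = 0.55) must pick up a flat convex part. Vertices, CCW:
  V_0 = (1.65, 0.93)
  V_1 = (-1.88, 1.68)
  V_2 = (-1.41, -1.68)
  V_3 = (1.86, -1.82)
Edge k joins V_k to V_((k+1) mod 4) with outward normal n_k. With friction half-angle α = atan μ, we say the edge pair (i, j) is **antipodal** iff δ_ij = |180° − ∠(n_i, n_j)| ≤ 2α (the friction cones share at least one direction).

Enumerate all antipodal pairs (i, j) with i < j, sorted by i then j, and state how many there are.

count = 2; pairs: (0,2), (1,3)

α = atan 0.55 = 28.81°;  2α = 57.62°
n_0 = (+0.2078, +0.9782)
n_1 = (-0.9904, -0.1385)
n_2 = (-0.0428, -0.9991)
n_3 = (+0.9971, +0.0761)
  (0,1): δ = 70.04°  ·
  (0,2): δ = 9.54°  ✓
  (0,3): δ = 106.36°  ·
  (1,2): δ = 100.41°  ·
  (1,3): δ = 3.60°  ✓
  (2,3): δ = 83.18°  ·
antipodal pairs: 2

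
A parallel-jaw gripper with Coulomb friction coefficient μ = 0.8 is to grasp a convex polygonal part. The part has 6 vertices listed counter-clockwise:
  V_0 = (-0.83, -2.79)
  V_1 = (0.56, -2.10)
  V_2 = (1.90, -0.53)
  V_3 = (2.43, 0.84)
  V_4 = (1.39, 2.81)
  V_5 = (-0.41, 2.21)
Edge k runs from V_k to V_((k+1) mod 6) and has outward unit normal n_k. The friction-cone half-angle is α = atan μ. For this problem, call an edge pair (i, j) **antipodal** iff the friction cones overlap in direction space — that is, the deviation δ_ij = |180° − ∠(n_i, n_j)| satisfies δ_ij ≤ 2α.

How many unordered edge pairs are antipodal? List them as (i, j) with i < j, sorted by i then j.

count = 7; pairs: (0,4), (0,5), (1,4), (1,5), (2,4), (2,5), (3,5)

α = atan 0.8 = 38.66°;  2α = 77.32°
n_0 = (+0.4446, -0.8957)
n_1 = (+0.7606, -0.6492)
n_2 = (+0.9326, -0.3608)
n_3 = (+0.8843, +0.4669)
n_4 = (-0.3162, +0.9487)
n_5 = (-0.9965, +0.0837)
  (0,1): δ = 156.88°  ·
  (0,2): δ = 137.55°  ·
  (0,3): δ = 88.57°  ·
  (0,4): δ = 7.96°  ✓
  (0,5): δ = 58.80°  ✓
  (1,2): δ = 160.67°  ·
  (1,3): δ = 111.69°  ·
  (1,4): δ = 31.08°  ✓
  (1,5): δ = 35.68°  ✓
  (2,3): δ = 131.02°  ·
  (2,4): δ = 50.42°  ✓
  (2,5): δ = 16.35°  ✓
  (3,4): δ = 99.40°  ·
  (3,5): δ = 32.63°  ✓
  (4,5): δ = 113.24°  ·
antipodal pairs: 7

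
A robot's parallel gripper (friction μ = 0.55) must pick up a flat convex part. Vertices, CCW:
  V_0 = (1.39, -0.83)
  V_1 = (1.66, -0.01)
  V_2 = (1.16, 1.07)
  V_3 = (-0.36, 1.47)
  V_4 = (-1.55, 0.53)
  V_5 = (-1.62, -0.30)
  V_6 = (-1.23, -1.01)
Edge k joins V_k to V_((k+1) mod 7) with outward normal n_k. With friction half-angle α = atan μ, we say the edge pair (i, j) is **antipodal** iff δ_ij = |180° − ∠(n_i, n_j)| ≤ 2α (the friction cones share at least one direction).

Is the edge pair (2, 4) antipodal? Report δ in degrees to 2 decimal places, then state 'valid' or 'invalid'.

δ = 80.08°, invalid

α = atan 0.55 = 28.81°;  2α = 57.62°
edge 2: e_2 = (-1.52, +0.40);  n_2 = (+0.2545, +0.9671)
edge 4: e_4 = (-0.07, -0.83);  n_4 = (-0.9965, +0.0840)
∠(n_2, n_4) = 99.92°
δ = |180° − 99.92°| = 80.08°
80.08° > 2α = 57.62°  →  invalid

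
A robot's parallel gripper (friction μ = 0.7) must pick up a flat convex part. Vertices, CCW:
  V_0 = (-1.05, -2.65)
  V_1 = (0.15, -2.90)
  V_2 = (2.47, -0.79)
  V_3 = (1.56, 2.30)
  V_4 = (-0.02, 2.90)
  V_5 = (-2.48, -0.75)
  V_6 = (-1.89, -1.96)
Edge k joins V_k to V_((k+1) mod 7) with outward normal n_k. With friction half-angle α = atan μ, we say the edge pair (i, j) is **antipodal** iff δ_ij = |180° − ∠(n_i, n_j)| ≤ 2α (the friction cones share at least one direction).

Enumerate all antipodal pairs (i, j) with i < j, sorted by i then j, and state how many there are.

α = atan 0.7 = 34.99°;  2α = 69.98°
n_0 = (-0.2040, -0.9790)
n_1 = (+0.6728, -0.7398)
n_2 = (+0.9593, +0.2825)
n_3 = (+0.3550, +0.9349)
n_4 = (-0.8292, +0.5589)
n_5 = (-0.8988, -0.4383)
n_6 = (-0.6347, -0.7727)
  (0,1): δ = 125.95°  ·
  (0,2): δ = 61.82°  ✓
  (0,3): δ = 9.03°  ✓
  (0,4): δ = 67.79°  ✓
  (0,5): δ = 127.76°  ·
  (0,6): δ = 152.37°  ·
  (1,2): δ = 115.88°  ·
  (1,3): δ = 63.08°  ✓
  (1,4): δ = 13.74°  ✓
  (1,5): δ = 73.71°  ·
  (1,6): δ = 98.31°  ·
  (2,3): δ = 127.20°  ·
  (2,4): δ = 50.39°  ✓
  (2,5): δ = 9.58°  ✓
  (2,6): δ = 34.19°  ✓
  (3,4): δ = 103.18°  ·
  (3,5): δ = 43.21°  ✓
  (3,6): δ = 18.61°  ✓
  (4,5): δ = 120.03°  ·
  (4,6): δ = 95.42°  ·
  (5,6): δ = 155.39°  ·
antipodal pairs: 10

count = 10; pairs: (0,2), (0,3), (0,4), (1,3), (1,4), (2,4), (2,5), (2,6), (3,5), (3,6)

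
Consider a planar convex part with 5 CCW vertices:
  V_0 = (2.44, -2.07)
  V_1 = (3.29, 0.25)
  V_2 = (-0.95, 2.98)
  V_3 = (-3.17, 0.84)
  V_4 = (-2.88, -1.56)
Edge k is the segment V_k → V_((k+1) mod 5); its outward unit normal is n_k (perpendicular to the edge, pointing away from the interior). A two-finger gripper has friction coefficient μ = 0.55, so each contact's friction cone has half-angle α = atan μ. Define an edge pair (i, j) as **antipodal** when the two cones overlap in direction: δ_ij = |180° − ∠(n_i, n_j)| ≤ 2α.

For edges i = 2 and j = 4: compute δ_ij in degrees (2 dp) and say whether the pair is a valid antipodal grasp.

α = atan 0.55 = 28.81°;  2α = 57.62°
edge 2: e_2 = (-2.22, -2.14);  n_2 = (-0.6940, +0.7200)
edge 4: e_4 = (+5.32, -0.51);  n_4 = (-0.0954, -0.9954)
∠(n_2, n_4) = 130.58°
δ = |180° − 130.58°| = 49.42°
49.42° ≤ 2α = 57.62°  →  valid

δ = 49.42°, valid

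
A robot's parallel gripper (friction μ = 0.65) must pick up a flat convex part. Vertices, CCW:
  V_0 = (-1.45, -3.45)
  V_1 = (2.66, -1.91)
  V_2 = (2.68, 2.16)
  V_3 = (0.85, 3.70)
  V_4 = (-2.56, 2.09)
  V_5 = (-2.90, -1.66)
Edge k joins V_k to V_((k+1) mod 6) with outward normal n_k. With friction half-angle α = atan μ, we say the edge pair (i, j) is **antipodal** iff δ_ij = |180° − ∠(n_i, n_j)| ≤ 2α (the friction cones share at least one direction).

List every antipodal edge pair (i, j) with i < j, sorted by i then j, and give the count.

α = atan 0.65 = 33.02°;  2α = 66.05°
n_0 = (+0.3509, -0.9364)
n_1 = (+1.0000, -0.0049)
n_2 = (+0.6439, +0.7651)
n_3 = (-0.4269, +0.9043)
n_4 = (-0.9959, +0.0903)
n_5 = (-0.7770, -0.6294)
  (0,1): δ = 110.82°  ·
  (0,2): δ = 60.62°  ✓
  (0,3): δ = 4.73°  ✓
  (0,4): δ = 64.28°  ✓
  (0,5): δ = 108.47°  ·
  (1,2): δ = 129.80°  ·
  (1,3): δ = 64.44°  ✓
  (1,4): δ = 4.90°  ✓
  (1,5): δ = 39.29°  ✓
  (2,3): δ = 114.64°  ·
  (2,4): δ = 55.10°  ✓
  (2,5): δ = 10.91°  ✓
  (3,4): δ = 120.45°  ·
  (3,5): δ = 76.26°  ·
  (4,5): δ = 135.81°  ·
antipodal pairs: 8

count = 8; pairs: (0,2), (0,3), (0,4), (1,3), (1,4), (1,5), (2,4), (2,5)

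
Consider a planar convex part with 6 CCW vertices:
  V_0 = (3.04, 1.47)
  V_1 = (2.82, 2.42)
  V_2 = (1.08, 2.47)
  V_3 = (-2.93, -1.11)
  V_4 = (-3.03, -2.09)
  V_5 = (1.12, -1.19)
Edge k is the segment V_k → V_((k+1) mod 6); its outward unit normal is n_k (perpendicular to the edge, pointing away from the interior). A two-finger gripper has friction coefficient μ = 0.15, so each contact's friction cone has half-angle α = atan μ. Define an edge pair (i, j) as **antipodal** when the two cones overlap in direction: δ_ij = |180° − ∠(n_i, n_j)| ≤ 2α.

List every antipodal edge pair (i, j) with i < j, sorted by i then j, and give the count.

α = atan 0.15 = 8.53°;  2α = 17.06°
n_0 = (+0.9742, +0.2256)
n_1 = (+0.0287, +0.9996)
n_2 = (-0.6660, +0.7460)
n_3 = (-0.9948, +0.1015)
n_4 = (+0.2119, -0.9773)
n_5 = (+0.8108, -0.5853)
  (0,1): δ = 104.68°  ·
  (0,2): δ = 61.28°  ·
  (0,3): δ = 18.86°  ·
  (0,4): δ = 89.20°  ·
  (0,5): δ = 131.14°  ·
  (1,2): δ = 136.60°  ·
  (1,3): δ = 94.18°  ·
  (1,4): δ = 13.88°  ✓
  (1,5): δ = 55.82°  ·
  (2,3): δ = 137.58°  ·
  (2,4): δ = 29.52°  ·
  (2,5): δ = 12.42°  ✓
  (3,4): δ = 71.94°  ·
  (3,5): δ = 30.00°  ·
  (4,5): δ = 138.06°  ·
antipodal pairs: 2

count = 2; pairs: (1,4), (2,5)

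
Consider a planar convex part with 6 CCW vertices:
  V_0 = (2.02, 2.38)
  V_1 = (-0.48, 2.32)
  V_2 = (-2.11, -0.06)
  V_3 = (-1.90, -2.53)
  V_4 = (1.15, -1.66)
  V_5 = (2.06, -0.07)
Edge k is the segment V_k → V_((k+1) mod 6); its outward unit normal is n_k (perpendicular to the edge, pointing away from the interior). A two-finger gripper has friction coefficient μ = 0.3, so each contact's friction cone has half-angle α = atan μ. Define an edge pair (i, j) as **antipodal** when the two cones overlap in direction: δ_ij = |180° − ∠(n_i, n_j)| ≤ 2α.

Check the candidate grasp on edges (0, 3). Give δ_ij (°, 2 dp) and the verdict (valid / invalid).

α = atan 0.3 = 16.70°;  2α = 33.40°
edge 0: e_0 = (-2.50, -0.06);  n_0 = (-0.0240, +0.9997)
edge 3: e_3 = (+3.05, +0.87);  n_3 = (+0.2743, -0.9616)
∠(n_0, n_3) = 165.45°
δ = |180° − 165.45°| = 14.55°
14.55° ≤ 2α = 33.40°  →  valid

δ = 14.55°, valid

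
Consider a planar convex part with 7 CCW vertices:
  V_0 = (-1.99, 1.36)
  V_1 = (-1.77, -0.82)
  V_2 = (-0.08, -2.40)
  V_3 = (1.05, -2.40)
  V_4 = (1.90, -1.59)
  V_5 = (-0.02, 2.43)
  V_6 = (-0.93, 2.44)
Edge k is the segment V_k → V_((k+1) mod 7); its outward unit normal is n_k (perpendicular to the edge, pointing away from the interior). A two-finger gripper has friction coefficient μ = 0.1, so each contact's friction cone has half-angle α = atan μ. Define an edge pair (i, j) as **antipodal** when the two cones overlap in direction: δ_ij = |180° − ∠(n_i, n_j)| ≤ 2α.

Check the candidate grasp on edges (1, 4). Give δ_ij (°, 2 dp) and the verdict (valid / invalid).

δ = 21.40°, invalid

α = atan 0.1 = 5.71°;  2α = 11.42°
edge 1: e_1 = (+1.69, -1.58);  n_1 = (-0.6829, -0.7305)
edge 4: e_4 = (-1.92, +4.02);  n_4 = (+0.9024, +0.4310)
∠(n_1, n_4) = 158.60°
δ = |180° − 158.60°| = 21.40°
21.40° > 2α = 11.42°  →  invalid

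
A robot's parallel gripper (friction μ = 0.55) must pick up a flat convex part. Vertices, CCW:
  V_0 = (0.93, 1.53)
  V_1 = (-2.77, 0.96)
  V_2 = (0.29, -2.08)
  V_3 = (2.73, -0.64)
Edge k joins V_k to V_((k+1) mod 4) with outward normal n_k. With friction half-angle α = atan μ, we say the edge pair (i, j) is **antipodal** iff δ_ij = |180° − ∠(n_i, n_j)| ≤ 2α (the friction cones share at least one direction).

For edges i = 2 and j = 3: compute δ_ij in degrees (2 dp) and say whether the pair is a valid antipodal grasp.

δ = 80.87°, invalid

α = atan 0.55 = 28.81°;  2α = 57.62°
edge 2: e_2 = (+2.44, +1.44);  n_2 = (+0.5083, -0.8612)
edge 3: e_3 = (-1.80, +2.17);  n_3 = (+0.7697, +0.6384)
∠(n_2, n_3) = 99.13°
δ = |180° − 99.13°| = 80.87°
80.87° > 2α = 57.62°  →  invalid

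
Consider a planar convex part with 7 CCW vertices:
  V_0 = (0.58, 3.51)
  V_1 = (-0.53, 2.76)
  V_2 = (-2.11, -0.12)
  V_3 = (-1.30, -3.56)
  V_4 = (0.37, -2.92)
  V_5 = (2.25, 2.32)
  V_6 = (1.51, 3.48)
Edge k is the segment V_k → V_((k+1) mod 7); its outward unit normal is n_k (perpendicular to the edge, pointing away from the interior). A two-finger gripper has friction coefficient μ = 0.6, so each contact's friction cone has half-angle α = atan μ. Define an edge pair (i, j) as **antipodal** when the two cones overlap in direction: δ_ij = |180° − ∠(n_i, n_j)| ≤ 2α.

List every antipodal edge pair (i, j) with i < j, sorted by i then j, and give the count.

count = 8; pairs: (0,3), (0,4), (1,3), (1,4), (1,5), (2,4), (2,5), (3,6)

α = atan 0.6 = 30.96°;  2α = 61.93°
n_0 = (-0.5599, +0.8286)
n_1 = (-0.8767, +0.4810)
n_2 = (-0.9734, -0.2292)
n_3 = (+0.3579, -0.9338)
n_4 = (+0.9413, -0.3377)
n_5 = (+0.8431, +0.5378)
n_6 = (+0.0322, +0.9995)
  (0,1): δ = 152.80°  ·
  (0,2): δ = 110.80°  ·
  (0,3): δ = 13.08°  ✓
  (0,4): δ = 36.22°  ✓
  (0,5): δ = 88.49°  ·
  (0,6): δ = 144.11°  ·
  (1,2): δ = 138.00°  ·
  (1,3): δ = 40.28°  ✓
  (1,4): δ = 9.01°  ✓
  (1,5): δ = 61.28°  ✓
  (1,6): δ = 116.90°  ·
  (2,3): δ = 82.28°  ·
  (2,4): δ = 32.99°  ✓
  (2,5): δ = 19.29°  ✓
  (2,6): δ = 74.90°  ·
  (3,4): δ = 130.71°  ·
  (3,5): δ = 78.43°  ·
  (3,6): δ = 22.82°  ✓
  (4,5): δ = 127.73°  ·
  (4,6): δ = 72.11°  ·
  (5,6): δ = 124.38°  ·
antipodal pairs: 8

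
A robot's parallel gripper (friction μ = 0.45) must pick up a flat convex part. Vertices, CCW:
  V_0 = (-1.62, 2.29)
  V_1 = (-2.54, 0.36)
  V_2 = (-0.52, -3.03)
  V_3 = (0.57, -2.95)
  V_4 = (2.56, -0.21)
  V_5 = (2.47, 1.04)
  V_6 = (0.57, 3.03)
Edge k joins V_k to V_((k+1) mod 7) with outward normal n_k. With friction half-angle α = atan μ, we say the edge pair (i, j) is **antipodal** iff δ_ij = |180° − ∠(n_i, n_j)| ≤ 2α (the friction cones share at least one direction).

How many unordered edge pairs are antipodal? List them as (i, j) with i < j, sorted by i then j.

count = 6; pairs: (0,3), (0,4), (1,4), (1,5), (2,6), (3,6)

α = atan 0.45 = 24.23°;  2α = 48.46°
n_0 = (-0.9027, +0.4303)
n_1 = (-0.8591, -0.5119)
n_2 = (+0.0732, -0.9973)
n_3 = (+0.8091, -0.5876)
n_4 = (+0.9974, +0.0718)
n_5 = (+0.7233, +0.6906)
n_6 = (-0.3201, +0.9474)
  (0,1): δ = 123.72°  ·
  (0,2): δ = 60.32°  ·
  (0,3): δ = 10.50°  ✓
  (0,4): δ = 29.60°  ✓
  (0,5): δ = 69.16°  ·
  (0,6): δ = 134.16°  ·
  (1,2): δ = 116.59°  ·
  (1,3): δ = 66.78°  ·
  (1,4): δ = 26.67°  ✓
  (1,5): δ = 12.89°  ✓
  (1,6): δ = 77.88°  ·
  (2,3): δ = 130.19°  ·
  (2,4): δ = 90.08°  ·
  (2,5): δ = 50.52°  ·
  (2,6): δ = 14.47°  ✓
  (3,4): δ = 139.89°  ·
  (3,5): δ = 100.34°  ·
  (3,6): δ = 35.34°  ✓
  (4,5): δ = 140.44°  ·
  (4,6): δ = 75.45°  ·
  (5,6): δ = 115.00°  ·
antipodal pairs: 6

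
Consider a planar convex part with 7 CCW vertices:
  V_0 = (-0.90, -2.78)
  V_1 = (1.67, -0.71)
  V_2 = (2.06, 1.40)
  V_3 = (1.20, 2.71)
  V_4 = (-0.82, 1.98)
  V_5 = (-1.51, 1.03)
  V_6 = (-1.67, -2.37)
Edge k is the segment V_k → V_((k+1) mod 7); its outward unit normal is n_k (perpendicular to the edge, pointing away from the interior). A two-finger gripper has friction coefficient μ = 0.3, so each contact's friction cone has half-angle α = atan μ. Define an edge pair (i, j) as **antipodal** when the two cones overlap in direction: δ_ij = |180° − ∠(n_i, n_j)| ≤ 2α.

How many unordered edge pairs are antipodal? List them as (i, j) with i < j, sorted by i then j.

count = 5; pairs: (0,3), (0,4), (1,4), (1,5), (2,6)

α = atan 0.3 = 16.70°;  2α = 33.40°
n_0 = (+0.6273, -0.7788)
n_1 = (+0.9833, -0.1818)
n_2 = (+0.8360, +0.5488)
n_3 = (-0.3399, +0.9405)
n_4 = (-0.8091, +0.5877)
n_5 = (-0.9989, +0.0470)
n_6 = (-0.4700, -0.8827)
  (0,1): δ = 139.32°  ·
  (0,2): δ = 95.57°  ·
  (0,3): δ = 18.98°  ✓
  (0,4): δ = 15.16°  ✓
  (0,5): δ = 48.46°  ·
  (0,6): δ = 113.12°  ·
  (1,2): δ = 136.24°  ·
  (1,3): δ = 59.66°  ·
  (1,4): δ = 25.52°  ✓
  (1,5): δ = 7.78°  ✓
  (1,6): δ = 72.44°  ·
  (2,3): δ = 103.42°  ·
  (2,4): δ = 69.28°  ·
  (2,5): δ = 35.98°  ·
  (2,6): δ = 28.68°  ✓
  (3,4): δ = 145.86°  ·
  (3,5): δ = 112.56°  ·
  (3,6): δ = 47.90°  ·
  (4,5): δ = 146.70°  ·
  (4,6): δ = 82.04°  ·
  (5,6): δ = 115.34°  ·
antipodal pairs: 5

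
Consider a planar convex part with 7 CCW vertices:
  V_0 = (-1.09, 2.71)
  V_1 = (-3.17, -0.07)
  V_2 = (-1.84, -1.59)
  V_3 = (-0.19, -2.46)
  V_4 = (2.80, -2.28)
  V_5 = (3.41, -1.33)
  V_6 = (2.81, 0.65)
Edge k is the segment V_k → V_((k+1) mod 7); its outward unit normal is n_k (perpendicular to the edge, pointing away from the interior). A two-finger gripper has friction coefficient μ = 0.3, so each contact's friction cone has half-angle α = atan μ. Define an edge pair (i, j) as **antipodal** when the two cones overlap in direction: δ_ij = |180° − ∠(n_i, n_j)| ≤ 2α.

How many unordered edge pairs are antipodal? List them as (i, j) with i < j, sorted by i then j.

count = 5; pairs: (0,4), (1,5), (1,6), (2,6), (3,6)

α = atan 0.3 = 16.70°;  2α = 33.40°
n_0 = (-0.8007, +0.5991)
n_1 = (-0.7526, -0.6585)
n_2 = (-0.4664, -0.8846)
n_3 = (+0.0601, -0.9982)
n_4 = (+0.8415, -0.5403)
n_5 = (+0.9570, +0.2900)
n_6 = (+0.4671, +0.8842)
  (0,1): δ = 102.01°  ·
  (0,2): δ = 81.00°  ·
  (0,3): δ = 49.75°  ·
  (0,4): δ = 4.10°  ✓
  (0,5): δ = 53.66°  ·
  (0,6): δ = 98.96°  ·
  (1,2): δ = 158.99°  ·
  (1,3): δ = 127.74°  ·
  (1,4): δ = 73.89°  ·
  (1,5): δ = 24.33°  ✓
  (1,6): δ = 20.97°  ✓
  (2,3): δ = 148.75°  ·
  (2,4): δ = 94.90°  ·
  (2,5): δ = 45.34°  ·
  (2,6): δ = 0.04°  ✓
  (3,4): δ = 126.15°  ·
  (3,5): δ = 76.59°  ·
  (3,6): δ = 31.29°  ✓
  (4,5): δ = 130.44°  ·
  (4,6): δ = 85.14°  ·
  (5,6): δ = 134.70°  ·
antipodal pairs: 5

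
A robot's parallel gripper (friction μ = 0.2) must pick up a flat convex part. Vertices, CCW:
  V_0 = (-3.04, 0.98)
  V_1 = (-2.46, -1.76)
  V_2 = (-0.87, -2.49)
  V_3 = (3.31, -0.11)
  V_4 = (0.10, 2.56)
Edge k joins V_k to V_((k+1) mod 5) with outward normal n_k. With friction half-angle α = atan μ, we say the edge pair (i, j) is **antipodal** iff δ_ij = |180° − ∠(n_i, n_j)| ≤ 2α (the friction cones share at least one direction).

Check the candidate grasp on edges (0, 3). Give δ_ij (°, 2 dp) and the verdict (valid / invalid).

α = atan 0.2 = 11.31°;  2α = 22.62°
edge 0: e_0 = (+0.58, -2.74);  n_0 = (-0.9783, -0.2071)
edge 3: e_3 = (-3.21, +2.67);  n_3 = (+0.6395, +0.7688)
∠(n_0, n_3) = 141.70°
δ = |180° − 141.70°| = 38.30°
38.30° > 2α = 22.62°  →  invalid

δ = 38.30°, invalid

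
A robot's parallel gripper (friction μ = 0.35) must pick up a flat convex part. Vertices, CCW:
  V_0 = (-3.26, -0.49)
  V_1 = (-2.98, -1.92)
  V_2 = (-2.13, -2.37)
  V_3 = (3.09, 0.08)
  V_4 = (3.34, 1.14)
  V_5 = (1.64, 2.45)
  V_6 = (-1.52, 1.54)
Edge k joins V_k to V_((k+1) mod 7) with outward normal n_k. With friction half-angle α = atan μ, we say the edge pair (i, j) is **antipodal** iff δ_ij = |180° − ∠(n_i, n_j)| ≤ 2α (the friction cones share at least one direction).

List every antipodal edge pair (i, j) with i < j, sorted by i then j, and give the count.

α = atan 0.35 = 19.29°;  2α = 38.58°
n_0 = (-0.9814, -0.1922)
n_1 = (-0.4679, -0.8838)
n_2 = (+0.4249, -0.9053)
n_3 = (+0.9733, -0.2296)
n_4 = (+0.6104, +0.7921)
n_5 = (-0.2767, +0.9609)
n_6 = (-0.7593, +0.6508)
  (0,1): δ = 128.98°  ·
  (0,2): δ = 75.94°  ·
  (0,3): δ = 24.35°  ✓
  (0,4): δ = 41.30°  ·
  (0,5): δ = 94.99°  ·
  (0,6): δ = 128.32°  ·
  (1,2): δ = 126.96°  ·
  (1,3): δ = 75.37°  ·
  (1,4): δ = 9.72°  ✓
  (1,5): δ = 43.96°  ·
  (1,6): δ = 77.30°  ·
  (2,3): δ = 128.41°  ·
  (2,4): δ = 62.76°  ·
  (2,5): δ = 9.08°  ✓
  (2,6): δ = 24.26°  ✓
  (3,4): δ = 114.35°  ·
  (3,5): δ = 60.66°  ·
  (3,6): δ = 27.33°  ✓
  (4,5): δ = 126.32°  ·
  (4,6): δ = 92.98°  ·
  (5,6): δ = 146.67°  ·
antipodal pairs: 5

count = 5; pairs: (0,3), (1,4), (2,5), (2,6), (3,6)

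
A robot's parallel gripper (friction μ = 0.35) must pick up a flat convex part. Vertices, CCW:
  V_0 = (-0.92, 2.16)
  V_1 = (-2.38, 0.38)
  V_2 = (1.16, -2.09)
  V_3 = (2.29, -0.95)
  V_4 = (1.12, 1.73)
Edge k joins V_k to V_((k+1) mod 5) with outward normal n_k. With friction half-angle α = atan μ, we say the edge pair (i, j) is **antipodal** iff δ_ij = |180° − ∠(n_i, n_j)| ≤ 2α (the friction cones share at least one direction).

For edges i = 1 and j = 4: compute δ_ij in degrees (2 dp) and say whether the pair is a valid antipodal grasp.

α = atan 0.35 = 19.29°;  2α = 38.58°
edge 1: e_1 = (+3.54, -2.47);  n_1 = (-0.5722, -0.8201)
edge 4: e_4 = (-2.04, +0.43);  n_4 = (+0.2063, +0.9785)
∠(n_1, n_4) = 157.00°
δ = |180° − 157.00°| = 23.00°
23.00° ≤ 2α = 38.58°  →  valid

δ = 23.00°, valid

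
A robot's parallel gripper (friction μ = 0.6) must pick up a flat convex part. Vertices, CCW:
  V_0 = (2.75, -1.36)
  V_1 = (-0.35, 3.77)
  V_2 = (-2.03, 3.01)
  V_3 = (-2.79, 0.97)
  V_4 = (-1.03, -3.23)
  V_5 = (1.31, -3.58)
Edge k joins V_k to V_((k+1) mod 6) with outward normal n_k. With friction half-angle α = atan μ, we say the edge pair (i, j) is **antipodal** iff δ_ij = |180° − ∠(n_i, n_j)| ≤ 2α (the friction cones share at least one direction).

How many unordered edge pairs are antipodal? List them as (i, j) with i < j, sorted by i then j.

α = atan 0.6 = 30.96°;  2α = 61.93°
n_0 = (+0.8559, +0.5172)
n_1 = (-0.4122, +0.9111)
n_2 = (-0.9371, +0.3491)
n_3 = (-0.9223, -0.3865)
n_4 = (-0.1479, -0.9890)
n_5 = (+0.8390, -0.5442)
  (0,1): δ = 96.80°  ·
  (0,2): δ = 51.58°  ✓
  (0,3): δ = 8.41°  ✓
  (0,4): δ = 50.35°  ✓
  (0,5): δ = 115.89°  ·
  (1,2): δ = 134.77°  ·
  (1,3): δ = 91.61°  ·
  (1,4): δ = 32.85°  ✓
  (1,5): δ = 32.69°  ✓
  (2,3): δ = 136.83°  ·
  (2,4): δ = 78.07°  ·
  (2,5): δ = 12.54°  ✓
  (3,4): δ = 121.24°  ·
  (3,5): δ = 55.71°  ✓
  (4,5): δ = 114.46°  ·
antipodal pairs: 7

count = 7; pairs: (0,2), (0,3), (0,4), (1,4), (1,5), (2,5), (3,5)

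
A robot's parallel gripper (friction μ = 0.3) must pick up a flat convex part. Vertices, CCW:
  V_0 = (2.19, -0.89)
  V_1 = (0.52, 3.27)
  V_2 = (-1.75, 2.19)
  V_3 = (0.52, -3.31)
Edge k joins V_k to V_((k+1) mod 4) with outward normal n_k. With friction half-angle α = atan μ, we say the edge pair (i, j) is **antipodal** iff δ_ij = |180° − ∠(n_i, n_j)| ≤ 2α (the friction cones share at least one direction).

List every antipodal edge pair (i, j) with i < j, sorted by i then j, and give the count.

α = atan 0.3 = 16.70°;  2α = 33.40°
n_0 = (+0.9280, +0.3725)
n_1 = (-0.4296, +0.9030)
n_2 = (-0.9244, -0.3815)
n_3 = (+0.8230, -0.5680)
  (0,1): δ = 86.43°  ·
  (0,2): δ = 0.55°  ✓
  (0,3): δ = 123.52°  ·
  (1,2): δ = 93.02°  ·
  (1,3): δ = 29.95°  ✓
  (2,3): δ = 57.04°  ·
antipodal pairs: 2

count = 2; pairs: (0,2), (1,3)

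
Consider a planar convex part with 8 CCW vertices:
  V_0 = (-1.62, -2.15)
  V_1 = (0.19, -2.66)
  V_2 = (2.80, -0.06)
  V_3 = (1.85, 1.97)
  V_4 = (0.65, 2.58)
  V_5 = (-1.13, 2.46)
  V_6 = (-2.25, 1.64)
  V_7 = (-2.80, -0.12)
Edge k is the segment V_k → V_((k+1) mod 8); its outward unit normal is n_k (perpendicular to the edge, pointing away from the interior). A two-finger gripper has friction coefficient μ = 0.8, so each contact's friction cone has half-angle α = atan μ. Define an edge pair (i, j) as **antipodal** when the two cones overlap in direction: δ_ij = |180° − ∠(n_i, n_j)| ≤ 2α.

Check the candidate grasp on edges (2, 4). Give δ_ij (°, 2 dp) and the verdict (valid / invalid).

δ = 111.22°, invalid

α = atan 0.8 = 38.66°;  2α = 77.32°
edge 2: e_2 = (-0.95, +2.03);  n_2 = (+0.9057, +0.4239)
edge 4: e_4 = (-1.78, -0.12);  n_4 = (-0.0673, +0.9977)
∠(n_2, n_4) = 68.78°
δ = |180° − 68.78°| = 111.22°
111.22° > 2α = 77.32°  →  invalid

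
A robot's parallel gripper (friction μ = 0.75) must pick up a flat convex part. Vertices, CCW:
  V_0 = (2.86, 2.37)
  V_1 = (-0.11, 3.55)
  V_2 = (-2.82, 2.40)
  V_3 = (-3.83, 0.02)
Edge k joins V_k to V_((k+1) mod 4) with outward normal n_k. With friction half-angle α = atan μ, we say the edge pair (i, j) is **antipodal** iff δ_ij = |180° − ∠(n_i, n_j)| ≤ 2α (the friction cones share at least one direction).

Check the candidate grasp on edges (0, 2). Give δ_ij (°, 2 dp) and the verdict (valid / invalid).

α = atan 0.75 = 36.87°;  2α = 73.74°
edge 0: e_0 = (-2.97, +1.18);  n_0 = (+0.3692, +0.9293)
edge 2: e_2 = (-1.01, -2.38);  n_2 = (-0.9205, +0.3906)
∠(n_0, n_2) = 88.67°
δ = |180° − 88.67°| = 91.33°
91.33° > 2α = 73.74°  →  invalid

δ = 91.33°, invalid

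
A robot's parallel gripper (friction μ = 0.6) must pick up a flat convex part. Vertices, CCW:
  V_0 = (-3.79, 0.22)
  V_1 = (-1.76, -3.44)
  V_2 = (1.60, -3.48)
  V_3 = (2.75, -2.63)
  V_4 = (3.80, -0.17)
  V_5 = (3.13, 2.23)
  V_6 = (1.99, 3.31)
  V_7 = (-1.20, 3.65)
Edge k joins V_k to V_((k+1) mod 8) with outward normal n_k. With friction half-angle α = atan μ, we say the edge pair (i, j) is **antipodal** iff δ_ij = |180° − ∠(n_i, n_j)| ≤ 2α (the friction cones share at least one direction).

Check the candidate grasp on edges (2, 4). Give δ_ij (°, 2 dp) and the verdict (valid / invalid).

α = atan 0.6 = 30.96°;  2α = 61.93°
edge 2: e_2 = (+1.15, +0.85);  n_2 = (+0.5944, -0.8042)
edge 4: e_4 = (-0.67, +2.40);  n_4 = (+0.9632, +0.2689)
∠(n_2, n_4) = 69.13°
δ = |180° − 69.13°| = 110.87°
110.87° > 2α = 61.93°  →  invalid

δ = 110.87°, invalid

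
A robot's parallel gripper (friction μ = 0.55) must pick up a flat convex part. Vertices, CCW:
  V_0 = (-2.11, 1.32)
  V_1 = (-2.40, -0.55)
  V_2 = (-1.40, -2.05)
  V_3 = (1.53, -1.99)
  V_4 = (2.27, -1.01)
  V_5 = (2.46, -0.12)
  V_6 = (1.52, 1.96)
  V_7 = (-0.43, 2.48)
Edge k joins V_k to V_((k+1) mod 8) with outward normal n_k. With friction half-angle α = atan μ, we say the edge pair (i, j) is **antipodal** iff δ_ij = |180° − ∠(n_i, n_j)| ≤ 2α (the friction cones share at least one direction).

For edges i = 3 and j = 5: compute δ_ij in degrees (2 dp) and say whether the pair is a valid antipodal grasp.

α = atan 0.55 = 28.81°;  2α = 57.62°
edge 3: e_3 = (+0.74, +0.98);  n_3 = (+0.7980, -0.6026)
edge 5: e_5 = (-0.94, +2.08);  n_5 = (+0.9113, +0.4118)
∠(n_3, n_5) = 61.38°
δ = |180° − 61.38°| = 118.62°
118.62° > 2α = 57.62°  →  invalid

δ = 118.62°, invalid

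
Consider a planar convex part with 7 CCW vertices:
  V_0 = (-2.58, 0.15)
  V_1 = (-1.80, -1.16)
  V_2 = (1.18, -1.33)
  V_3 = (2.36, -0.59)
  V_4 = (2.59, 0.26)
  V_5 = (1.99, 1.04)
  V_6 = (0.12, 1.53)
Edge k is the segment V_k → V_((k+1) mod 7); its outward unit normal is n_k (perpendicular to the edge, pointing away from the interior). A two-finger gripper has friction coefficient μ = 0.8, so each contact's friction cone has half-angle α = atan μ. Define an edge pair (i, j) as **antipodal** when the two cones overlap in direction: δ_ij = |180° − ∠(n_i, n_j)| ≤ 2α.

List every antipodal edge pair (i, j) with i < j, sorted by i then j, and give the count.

count = 9; pairs: (0,3), (0,4), (0,5), (1,4), (1,5), (1,6), (2,5), (2,6), (3,6)

α = atan 0.8 = 38.66°;  2α = 77.32°
n_0 = (-0.8592, -0.5116)
n_1 = (-0.0570, -0.9984)
n_2 = (+0.5313, -0.8472)
n_3 = (+0.9653, -0.2612)
n_4 = (+0.7926, +0.6097)
n_5 = (+0.2535, +0.9673)
n_6 = (-0.4551, +0.8904)
  (0,1): δ = 124.04°  ·
  (0,2): δ = 88.68°  ·
  (0,3): δ = 45.91°  ✓
  (0,4): δ = 6.80°  ✓
  (0,5): δ = 44.55°  ✓
  (0,6): δ = 86.30°  ·
  (1,2): δ = 144.64°  ·
  (1,3): δ = 101.88°  ·
  (1,4): δ = 49.17°  ✓
  (1,5): δ = 11.42°  ✓
  (1,6): δ = 30.34°  ✓
  (2,3): δ = 137.23°  ·
  (2,4): δ = 84.52°  ·
  (2,5): δ = 46.78°  ✓
  (2,6): δ = 5.02°  ✓
  (3,4): δ = 127.29°  ·
  (3,5): δ = 89.54°  ·
  (3,6): δ = 47.79°  ✓
  (4,5): δ = 142.25°  ·
  (4,6): δ = 100.50°  ·
  (5,6): δ = 138.24°  ·
antipodal pairs: 9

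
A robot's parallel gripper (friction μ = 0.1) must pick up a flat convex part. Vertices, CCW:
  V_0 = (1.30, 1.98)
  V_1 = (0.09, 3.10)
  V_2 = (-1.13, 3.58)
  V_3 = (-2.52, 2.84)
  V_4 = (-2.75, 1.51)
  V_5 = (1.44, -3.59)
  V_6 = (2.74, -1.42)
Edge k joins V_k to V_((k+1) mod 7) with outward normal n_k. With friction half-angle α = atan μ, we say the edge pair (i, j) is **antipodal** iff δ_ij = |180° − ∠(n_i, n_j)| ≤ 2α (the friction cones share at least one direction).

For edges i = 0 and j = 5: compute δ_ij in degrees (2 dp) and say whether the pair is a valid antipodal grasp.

α = atan 0.1 = 5.71°;  2α = 11.42°
edge 0: e_0 = (-1.21, +1.12);  n_0 = (+0.6793, +0.7339)
edge 5: e_5 = (+1.30, +2.17);  n_5 = (+0.8578, -0.5139)
∠(n_0, n_5) = 78.14°
δ = |180° − 78.14°| = 101.86°
101.86° > 2α = 11.42°  →  invalid

δ = 101.86°, invalid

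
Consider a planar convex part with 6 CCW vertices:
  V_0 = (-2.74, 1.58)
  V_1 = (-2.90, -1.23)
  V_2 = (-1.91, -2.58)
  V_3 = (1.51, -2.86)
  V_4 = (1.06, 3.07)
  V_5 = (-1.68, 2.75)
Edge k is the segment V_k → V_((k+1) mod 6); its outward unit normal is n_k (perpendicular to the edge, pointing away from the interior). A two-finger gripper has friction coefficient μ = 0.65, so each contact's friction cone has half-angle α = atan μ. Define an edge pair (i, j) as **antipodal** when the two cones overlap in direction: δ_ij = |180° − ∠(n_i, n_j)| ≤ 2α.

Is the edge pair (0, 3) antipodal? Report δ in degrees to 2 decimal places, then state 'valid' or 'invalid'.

δ = 7.60°, valid

α = atan 0.65 = 33.02°;  2α = 66.05°
edge 0: e_0 = (-0.16, -2.81);  n_0 = (-0.9984, +0.0568)
edge 3: e_3 = (-0.45, +5.93);  n_3 = (+0.9971, +0.0757)
∠(n_0, n_3) = 172.40°
δ = |180° − 172.40°| = 7.60°
7.60° ≤ 2α = 66.05°  →  valid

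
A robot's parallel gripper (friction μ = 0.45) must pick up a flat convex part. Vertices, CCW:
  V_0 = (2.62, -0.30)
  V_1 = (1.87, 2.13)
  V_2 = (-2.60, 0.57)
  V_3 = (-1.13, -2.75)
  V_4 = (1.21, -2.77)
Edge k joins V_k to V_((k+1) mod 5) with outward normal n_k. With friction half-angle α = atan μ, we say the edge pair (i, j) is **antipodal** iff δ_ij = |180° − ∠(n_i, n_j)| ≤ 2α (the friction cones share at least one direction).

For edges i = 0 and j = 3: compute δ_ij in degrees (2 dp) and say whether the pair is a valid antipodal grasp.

α = atan 0.45 = 24.23°;  2α = 48.46°
edge 0: e_0 = (-0.75, +2.43);  n_0 = (+0.9555, +0.2949)
edge 3: e_3 = (+2.34, -0.02);  n_3 = (-0.0085, -1.0000)
∠(n_0, n_3) = 107.64°
δ = |180° − 107.64°| = 72.36°
72.36° > 2α = 48.46°  →  invalid

δ = 72.36°, invalid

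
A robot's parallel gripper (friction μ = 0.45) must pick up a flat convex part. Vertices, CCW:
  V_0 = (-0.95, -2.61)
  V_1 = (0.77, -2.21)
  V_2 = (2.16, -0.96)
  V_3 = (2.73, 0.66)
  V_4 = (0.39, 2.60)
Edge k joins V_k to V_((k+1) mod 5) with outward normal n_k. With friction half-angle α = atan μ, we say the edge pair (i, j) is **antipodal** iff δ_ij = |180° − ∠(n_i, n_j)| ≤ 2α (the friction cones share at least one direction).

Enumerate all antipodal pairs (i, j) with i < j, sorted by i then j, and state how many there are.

count = 2; pairs: (1,4), (2,4)

α = atan 0.45 = 24.23°;  2α = 48.46°
n_0 = (+0.2265, -0.9740)
n_1 = (+0.6687, -0.7436)
n_2 = (+0.9433, -0.3319)
n_3 = (+0.6382, +0.7698)
n_4 = (-0.9685, +0.2491)
  (0,1): δ = 151.13°  ·
  (0,2): δ = 122.48°  ·
  (0,3): δ = 52.75°  ·
  (0,4): δ = 62.48°  ·
  (1,2): δ = 151.35°  ·
  (1,3): δ = 81.63°  ·
  (1,4): δ = 33.61°  ✓
  (2,3): δ = 110.28°  ·
  (2,4): δ = 4.96°  ✓
  (3,4): δ = 64.76°  ·
antipodal pairs: 2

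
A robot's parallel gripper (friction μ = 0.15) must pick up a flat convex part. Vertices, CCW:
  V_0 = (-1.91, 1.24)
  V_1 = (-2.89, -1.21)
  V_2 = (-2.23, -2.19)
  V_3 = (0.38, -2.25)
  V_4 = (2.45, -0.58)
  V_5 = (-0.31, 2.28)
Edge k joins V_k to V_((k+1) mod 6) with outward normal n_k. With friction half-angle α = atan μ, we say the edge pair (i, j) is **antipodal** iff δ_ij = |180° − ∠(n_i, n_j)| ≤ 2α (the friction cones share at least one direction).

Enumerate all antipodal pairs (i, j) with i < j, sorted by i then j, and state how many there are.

α = atan 0.15 = 8.53°;  2α = 17.06°
n_0 = (-0.9285, +0.3714)
n_1 = (-0.8294, -0.5586)
n_2 = (-0.0230, -0.9997)
n_3 = (+0.6279, -0.7783)
n_4 = (+0.7196, +0.6944)
n_5 = (-0.5450, +0.8384)
  (0,1): δ = 124.24°  ·
  (0,2): δ = 69.52°  ·
  (0,3): δ = 29.30°  ·
  (0,4): δ = 65.78°  ·
  (0,5): δ = 144.83°  ·
  (1,2): δ = 125.28°  ·
  (1,3): δ = 85.06°  ·
  (1,4): δ = 10.02°  ✓
  (1,5): δ = 89.06°  ·
  (2,3): δ = 139.79°  ·
  (2,4): δ = 44.70°  ·
  (2,5): δ = 34.34°  ·
  (3,4): δ = 84.91°  ·
  (3,5): δ = 5.87°  ✓
  (4,5): δ = 100.96°  ·
antipodal pairs: 2

count = 2; pairs: (1,4), (3,5)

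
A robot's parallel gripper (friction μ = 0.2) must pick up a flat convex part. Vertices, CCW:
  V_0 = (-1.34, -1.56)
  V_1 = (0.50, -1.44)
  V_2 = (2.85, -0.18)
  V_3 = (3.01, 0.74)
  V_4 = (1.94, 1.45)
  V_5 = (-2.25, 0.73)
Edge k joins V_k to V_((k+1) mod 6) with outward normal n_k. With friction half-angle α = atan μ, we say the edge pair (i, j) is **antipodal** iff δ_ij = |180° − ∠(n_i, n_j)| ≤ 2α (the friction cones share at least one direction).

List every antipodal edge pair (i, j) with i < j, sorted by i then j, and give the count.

α = atan 0.2 = 11.31°;  2α = 22.62°
n_0 = (+0.0651, -0.9979)
n_1 = (+0.4725, -0.8813)
n_2 = (+0.9852, -0.1713)
n_3 = (+0.5529, +0.8332)
n_4 = (-0.1694, +0.9856)
n_5 = (-0.9293, -0.3693)
  (0,1): δ = 155.53°  ·
  (0,2): δ = 103.60°  ·
  (0,3): δ = 37.30°  ·
  (0,4): δ = 6.02°  ✓
  (0,5): δ = 107.94°  ·
  (1,2): δ = 128.06°  ·
  (1,3): δ = 61.77°  ·
  (1,4): δ = 18.45°  ✓
  (1,5): δ = 83.47°  ·
  (2,3): δ = 113.70°  ·
  (2,4): δ = 70.38°  ·
  (2,5): δ = 31.54°  ·
  (3,4): δ = 136.68°  ·
  (3,5): δ = 34.76°  ·
  (4,5): δ = 78.08°  ·
antipodal pairs: 2

count = 2; pairs: (0,4), (1,4)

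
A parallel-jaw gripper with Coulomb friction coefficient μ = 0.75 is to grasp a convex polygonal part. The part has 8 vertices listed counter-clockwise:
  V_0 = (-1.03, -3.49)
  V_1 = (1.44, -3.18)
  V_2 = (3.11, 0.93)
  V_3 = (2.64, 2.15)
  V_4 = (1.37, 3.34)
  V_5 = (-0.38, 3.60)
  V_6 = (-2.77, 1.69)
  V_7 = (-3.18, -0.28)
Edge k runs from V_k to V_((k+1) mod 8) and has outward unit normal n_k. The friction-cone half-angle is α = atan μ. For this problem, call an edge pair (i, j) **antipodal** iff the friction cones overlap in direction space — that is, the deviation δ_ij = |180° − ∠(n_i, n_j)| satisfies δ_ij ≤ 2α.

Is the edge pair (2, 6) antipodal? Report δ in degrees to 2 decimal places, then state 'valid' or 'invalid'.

δ = 32.83°, valid

α = atan 0.75 = 36.87°;  2α = 73.74°
edge 2: e_2 = (-0.47, +1.22);  n_2 = (+0.9331, +0.3595)
edge 6: e_6 = (-0.41, -1.97);  n_6 = (-0.9790, +0.2038)
∠(n_2, n_6) = 147.17°
δ = |180° − 147.17°| = 32.83°
32.83° ≤ 2α = 73.74°  →  valid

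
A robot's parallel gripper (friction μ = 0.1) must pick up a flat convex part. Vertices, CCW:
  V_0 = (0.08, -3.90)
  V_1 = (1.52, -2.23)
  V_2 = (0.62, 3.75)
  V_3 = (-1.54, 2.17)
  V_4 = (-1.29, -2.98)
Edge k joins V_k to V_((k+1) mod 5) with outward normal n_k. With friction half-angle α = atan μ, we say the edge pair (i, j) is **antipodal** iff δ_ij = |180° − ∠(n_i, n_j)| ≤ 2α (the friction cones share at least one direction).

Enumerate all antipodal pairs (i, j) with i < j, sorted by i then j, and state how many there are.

α = atan 0.1 = 5.71°;  2α = 11.42°
n_0 = (+0.7573, -0.6530)
n_1 = (+0.9889, +0.1488)
n_2 = (-0.5904, +0.8071)
n_3 = (-0.9988, -0.0485)
n_4 = (-0.5575, -0.8302)
  (0,1): δ = 130.67°  ·
  (0,2): δ = 13.04°  ·
  (0,3): δ = 43.55°  ·
  (0,4): δ = 96.89°  ·
  (1,2): δ = 62.37°  ·
  (1,3): δ = 5.78°  ✓
  (1,4): δ = 47.56°  ·
  (2,3): δ = 123.41°  ·
  (2,4): δ = 70.07°  ·
  (3,4): δ = 126.66°  ·
antipodal pairs: 1

count = 1; pairs: (1,3)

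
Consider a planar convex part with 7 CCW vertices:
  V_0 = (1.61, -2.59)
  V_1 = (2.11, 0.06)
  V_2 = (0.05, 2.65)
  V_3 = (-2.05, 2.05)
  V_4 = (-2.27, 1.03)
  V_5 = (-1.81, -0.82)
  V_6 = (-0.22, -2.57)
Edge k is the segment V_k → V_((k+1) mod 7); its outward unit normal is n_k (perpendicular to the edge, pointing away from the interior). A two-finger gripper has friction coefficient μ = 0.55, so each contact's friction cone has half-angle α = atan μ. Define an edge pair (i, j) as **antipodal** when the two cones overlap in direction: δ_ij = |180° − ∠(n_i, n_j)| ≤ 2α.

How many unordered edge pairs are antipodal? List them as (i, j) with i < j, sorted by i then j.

α = atan 0.55 = 28.81°;  2α = 57.62°
n_0 = (+0.9827, -0.1854)
n_1 = (+0.7826, +0.6225)
n_2 = (-0.2747, +0.9615)
n_3 = (-0.9775, +0.2108)
n_4 = (-0.9705, -0.2413)
n_5 = (-0.7401, -0.6725)
n_6 = (-0.0109, -0.9999)
  (0,1): δ = 130.82°  ·
  (0,2): δ = 63.37°  ·
  (0,3): δ = 1.49°  ✓
  (0,4): δ = 24.65°  ✓
  (0,5): δ = 52.94°  ✓
  (0,6): δ = 100.06°  ·
  (1,2): δ = 112.55°  ·
  (1,3): δ = 50.67°  ✓
  (1,4): δ = 24.53°  ✓
  (1,5): δ = 3.76°  ✓
  (1,6): δ = 50.88°  ✓
  (2,3): δ = 118.12°  ·
  (2,4): δ = 91.98°  ·
  (2,5): δ = 63.69°  ·
  (2,6): δ = 16.57°  ✓
  (3,4): δ = 153.87°  ·
  (3,5): δ = 125.57°  ·
  (3,6): δ = 78.45°  ·
  (4,5): δ = 151.71°  ·
  (4,6): δ = 104.59°  ·
  (5,6): δ = 132.88°  ·
antipodal pairs: 8

count = 8; pairs: (0,3), (0,4), (0,5), (1,3), (1,4), (1,5), (1,6), (2,6)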